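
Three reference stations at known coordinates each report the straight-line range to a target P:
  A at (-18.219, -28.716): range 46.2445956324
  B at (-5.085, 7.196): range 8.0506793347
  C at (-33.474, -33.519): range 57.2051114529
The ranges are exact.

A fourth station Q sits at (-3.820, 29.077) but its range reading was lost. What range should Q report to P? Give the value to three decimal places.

14.065

eq1: (x + 18.219)² + (y + 28.716)² = 46.2445956324²
eq2: (x + 5.085)² + (y − 7.196)² = 8.0506793347²
eq3: (x + 33.474)² + (y + 33.519)² = 57.2051114529²
eq1−eq3, eq1−eq2 (x²,y² cancel):
  -30.510·x − 9.606·y = -46.370731
  26.268·x + 71.824·y = 994.848211
det = -30.510·71.824 − -9.606·26.268 = -1939.019832
x = (-46.370731·71.824 − -9.606·994.848211) / -1939.019832 = -3.210891
y = (-30.510·994.848211 − -46.370731·26.268) / -1939.019832 = 15.025505
|P − Q| = √((-3.210891 − -3.820)² + (15.025505 − 29.077)²) = 14.064691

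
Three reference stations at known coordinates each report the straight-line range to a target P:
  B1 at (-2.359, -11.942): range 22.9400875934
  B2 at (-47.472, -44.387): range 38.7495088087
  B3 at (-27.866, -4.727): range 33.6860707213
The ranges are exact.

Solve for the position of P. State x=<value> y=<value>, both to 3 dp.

x=-10.293 y=-33.466

eq1: (x + 2.359)² + (y + 11.942)² = 22.9400875934²
eq2: (x + 47.472)² + (y + 44.387)² = 38.7495088087²
eq3: (x + 27.866)² + (y + 4.727)² = 33.6860707213²
eq1−eq3, eq1−eq2 (x²,y² cancel):
  -51.014·x + 14.430·y = 42.178498
  -90.226·x − 64.890·y = 3100.343494
det = -51.014·-64.890 − 14.430·-90.226 = 4612.259640
x = (42.178498·-64.890 − 14.430·3100.343494) / 4612.259640 = -10.293202
y = (-51.014·3100.343494 − 42.178498·-90.226) / 4612.259640 = -33.466313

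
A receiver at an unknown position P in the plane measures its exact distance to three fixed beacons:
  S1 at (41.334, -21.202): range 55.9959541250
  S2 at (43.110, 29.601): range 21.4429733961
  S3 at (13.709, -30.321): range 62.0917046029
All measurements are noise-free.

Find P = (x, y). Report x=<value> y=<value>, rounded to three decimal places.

eq1: (x − 41.334)² + (y + 21.202)² = 55.9959541250²
eq2: (x − 43.110)² + (y − 29.601)² = 21.4429733961²
eq3: (x − 13.709)² + (y + 30.321)² = 62.0917046029²
eq1−eq3, eq1−eq2 (x²,y² cancel):
  -55.250·x − 18.238·y = -1770.557540
  3.552·x + 101.606·y = 3252.412711
det = -55.250·101.606 − -18.238·3.552 = -5548.950124
x = (-1770.557540·101.606 − -18.238·3252.412711) / -5548.950124 = 21.730555
y = (-55.250·3252.412711 − -1770.557540·3.552) / -5548.950124 = 31.250377

x=21.731 y=31.250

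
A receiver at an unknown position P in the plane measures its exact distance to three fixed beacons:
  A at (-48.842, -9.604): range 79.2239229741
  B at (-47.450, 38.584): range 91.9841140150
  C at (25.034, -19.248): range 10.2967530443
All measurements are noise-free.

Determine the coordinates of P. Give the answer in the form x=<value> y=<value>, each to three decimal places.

eq1: (x + 48.842)² + (y + 9.604)² = 79.2239229741²
eq2: (x + 47.450)² + (y − 38.584)² = 91.9841140150²
eq3: (x − 25.034)² + (y + 19.248)² = 10.2967530443²
eq2−eq3, eq2−eq1 (x²,y² cancel):
  144.968·x − 115.664·y = 5612.013212
  -2.784·x − 96.376·y = 922.197484
det = 144.968·-96.376 − -115.664·-2.784 = -14293.444544
x = (5612.013212·-96.376 − -115.664·922.197484) / -14293.444544 = 30.377446
y = (144.968·922.197484 − 5612.013212·-2.784) / -14293.444544 = -10.446255

x=30.377 y=-10.446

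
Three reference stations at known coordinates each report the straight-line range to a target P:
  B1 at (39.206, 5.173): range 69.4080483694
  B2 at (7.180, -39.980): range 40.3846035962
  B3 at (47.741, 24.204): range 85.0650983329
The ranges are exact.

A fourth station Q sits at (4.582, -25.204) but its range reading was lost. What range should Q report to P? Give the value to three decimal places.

31.906

eq1: (x − 39.206)² + (y − 5.173)² = 69.4080483694²
eq2: (x − 7.180)² + (y + 39.980)² = 40.3846035962²
eq3: (x − 47.741)² + (y − 24.204)² = 85.0650983329²
eq2−eq1, eq2−eq3 (x²,y² cancel):
  64.052·x + 90.306·y = -3272.643406
  81.122·x + 128.368·y = -4390.070850
det = 64.052·128.368 − 90.306·81.122 = 896.423804
x = (-3272.643406·128.368 − 90.306·-4390.070850) / 896.423804 = -26.385902
y = (64.052·-4390.070850 − -3272.643406·81.122) / 896.423804 = -17.524568
|P − Q| = √((-26.385902 − 4.582)² + (-17.524568 − -25.204)²) = 31.905871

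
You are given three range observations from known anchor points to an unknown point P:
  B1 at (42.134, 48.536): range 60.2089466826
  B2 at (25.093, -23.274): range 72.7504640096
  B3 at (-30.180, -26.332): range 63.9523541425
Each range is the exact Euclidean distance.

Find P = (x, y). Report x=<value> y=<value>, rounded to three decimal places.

eq1: (x − 42.134)² + (y − 48.536)² = 60.2089466826²
eq2: (x − 25.093)² + (y + 23.274)² = 72.7504640096²
eq3: (x + 30.180)² + (y + 26.332)² = 63.9523541425²
eq1−eq3, eq1−eq2 (x²,y² cancel):
  -144.628·x − 149.736·y = -2991.596968
  -34.082·x − 143.620·y = -4627.192280
det = -144.628·-143.620 − -149.736·-34.082 = 15668.171008
x = (-2991.596968·-143.620 − -149.736·-4627.192280) / 15668.171008 = -16.798649
y = (-144.628·-4627.192280 − -2991.596968·-34.082) / 15668.171008 = 36.204734

x=-16.799 y=36.205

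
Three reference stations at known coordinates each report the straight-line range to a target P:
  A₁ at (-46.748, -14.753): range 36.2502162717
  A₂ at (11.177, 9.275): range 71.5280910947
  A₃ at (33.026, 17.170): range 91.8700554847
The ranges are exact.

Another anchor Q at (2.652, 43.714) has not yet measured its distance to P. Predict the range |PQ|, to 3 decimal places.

97.844

eq1: (x + 46.748)² + (y + 14.753)² = 36.2502162717²
eq2: (x − 11.177)² + (y − 9.275)² = 71.5280910947²
eq3: (x − 33.026)² + (y − 17.170)² = 91.8700554847²
eq2−eq3, eq2−eq1 (x²,y² cancel):
  43.698·x + 15.790·y = -2149.264657
  -115.850·x − 48.056·y = 5994.265195
det = 43.698·-48.056 − 15.790·-115.850 = -270.679588
x = (-2149.264657·-48.056 − 15.790·5994.265195) / -270.679588 = -31.903458
y = (43.698·5994.265195 − -2149.264657·-115.850) / -270.679588 = -47.824404
|P − Q| = √((-31.903458 − 2.652)² + (-47.824404 − 43.714)²) = 97.843544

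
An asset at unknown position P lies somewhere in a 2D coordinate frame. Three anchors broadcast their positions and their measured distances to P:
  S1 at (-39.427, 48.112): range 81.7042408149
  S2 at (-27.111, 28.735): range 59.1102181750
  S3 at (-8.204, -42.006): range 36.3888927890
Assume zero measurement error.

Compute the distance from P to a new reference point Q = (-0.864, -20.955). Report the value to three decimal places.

eq1: (x + 39.427)² + (y − 48.112)² = 81.7042408149²
eq2: (x + 27.111)² + (y − 28.735)² = 59.1102181750²
eq3: (x + 8.204)² + (y + 42.006)² = 36.3888927890²
eq3−eq1, eq3−eq2 (x²,y² cancel):
  -62.446·x + 180.236·y = -3313.988228
  -37.814·x + 141.482·y = -2440.969480
det = -62.446·141.482 − 180.236·-37.814 = -2019.540868
x = (-3313.988228·141.482 − 180.236·-2440.969480) / -2019.540868 = 14.319644
y = (-62.446·-2440.969480 − -3313.988228·-37.814) / -2019.540868 = -13.425640
|P − Q| = √((14.319644 − -0.864)² + (-13.425640 − -20.955)²) = 16.947989

16.948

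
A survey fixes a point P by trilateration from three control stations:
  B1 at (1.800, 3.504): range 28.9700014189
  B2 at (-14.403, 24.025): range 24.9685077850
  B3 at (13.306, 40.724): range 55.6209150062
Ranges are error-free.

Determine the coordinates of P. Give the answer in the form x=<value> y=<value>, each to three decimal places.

x=-27.155 y=2.558

eq1: (x − 1.800)² + (y − 3.504)² = 28.9700014189²
eq2: (x + 14.403)² + (y − 24.025)² = 24.9685077850²
eq3: (x − 13.306)² + (y − 40.724)² = 55.6209150062²
eq2−eq3, eq2−eq1 (x²,y² cancel):
  55.418·x + 33.398·y = -1419.413027
  32.406·x − 41.042·y = -984.963619
det = 55.418·-41.042 − 33.398·32.406 = -3356.761144
x = (-1419.413027·-41.042 − 33.398·-984.963619) / -3356.761144 = -27.154558
y = (55.418·-984.963619 − -1419.413027·32.406) / -3356.761144 = 2.558185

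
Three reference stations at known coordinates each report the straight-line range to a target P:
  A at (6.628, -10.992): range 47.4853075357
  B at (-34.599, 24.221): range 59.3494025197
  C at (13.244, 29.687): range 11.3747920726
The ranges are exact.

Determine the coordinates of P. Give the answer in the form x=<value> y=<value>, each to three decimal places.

x=24.071 y=33.173

eq1: (x − 6.628)² + (y + 10.992)² = 47.4853075357²
eq2: (x + 34.599)² + (y − 24.221)² = 59.3494025197²
eq3: (x − 13.244)² + (y − 29.687)² = 11.3747920726²
eq3−eq2, eq3−eq1 (x²,y² cancel):
  -95.686·x − 10.932·y = -2665.939548
  -13.232·x − 81.358·y = -3017.435594
det = -95.686·-81.358 − -10.932·-13.232 = 7640.169364
x = (-2665.939548·-81.358 − -10.932·-3017.435594) / 7640.169364 = 24.071312
y = (-95.686·-3017.435594 − -2665.939548·-13.232) / 7640.169364 = 33.173431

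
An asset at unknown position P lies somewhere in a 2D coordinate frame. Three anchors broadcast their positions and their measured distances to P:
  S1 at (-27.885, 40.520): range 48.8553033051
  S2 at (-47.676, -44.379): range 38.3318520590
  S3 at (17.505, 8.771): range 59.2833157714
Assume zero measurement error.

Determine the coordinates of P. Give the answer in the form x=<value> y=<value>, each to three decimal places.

eq1: (x + 27.885)² + (y − 40.520)² = 48.8553033051²
eq2: (x + 47.676)² + (y + 44.379)² = 38.3318520590²
eq3: (x − 17.505)² + (y − 8.771)² = 59.2833157714²
eq1−eq2, eq1−eq3 (x²,y² cancel):
  -39.582·x − 169.798·y = 2740.562771
  90.780·x − 63.498·y = -3163.759027
det = -39.582·-63.498 − -169.798·90.780 = 17927.640276
x = (2740.562771·-63.498 − -169.798·-3163.759027) / 17927.640276 = -39.671714
y = (-39.582·-3163.759027 − 2740.562771·90.780) / 17927.640276 = -6.892172

x=-39.672 y=-6.892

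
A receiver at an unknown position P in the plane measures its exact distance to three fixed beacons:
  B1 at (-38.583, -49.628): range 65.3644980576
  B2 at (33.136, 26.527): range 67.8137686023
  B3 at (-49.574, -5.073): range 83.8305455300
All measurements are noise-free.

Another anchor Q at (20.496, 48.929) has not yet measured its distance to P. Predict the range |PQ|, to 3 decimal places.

90.041

eq1: (x + 38.583)² + (y + 49.628)² = 65.3644980576²
eq2: (x − 33.136)² + (y − 26.527)² = 67.8137686023²
eq3: (x + 49.574)² + (y + 5.073)² = 83.8305455300²
eq2−eq3, eq2−eq1 (x²,y² cancel):
  -165.420·x − 63.200·y = -1747.212572
  -143.438·x − 152.310·y = 2476.099654
det = -165.420·-152.310 − -63.200·-143.438 = 16129.838600
x = (-1747.212572·-152.310 − -63.200·2476.099654) / 16129.838600 = 26.200352
y = (-165.420·2476.099654 − -1747.212572·-143.438) / 16129.838600 = -40.931165
|P − Q| = √((26.200352 − 20.496)² + (-40.931165 − 48.929)²) = 90.041040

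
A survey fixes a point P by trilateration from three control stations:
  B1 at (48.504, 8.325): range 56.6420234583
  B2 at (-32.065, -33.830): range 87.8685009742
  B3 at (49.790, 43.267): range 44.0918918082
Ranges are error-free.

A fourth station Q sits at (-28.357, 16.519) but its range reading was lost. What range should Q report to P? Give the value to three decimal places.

44.749

eq1: (x − 48.504)² + (y − 8.325)² = 56.6420234583²
eq2: (x + 32.065)² + (y + 33.830)² = 87.8685009742²
eq3: (x − 49.790)² + (y − 43.267)² = 44.0918918082²
eq2−eq3, eq2−eq1 (x²,y² cancel):
  163.710·x + 154.194·y = 7955.222804
  161.138·x + 84.310·y = 4761.865158
det = 163.710·84.310 − 154.194·161.138 = -11044.122672
x = (7955.222804·84.310 − 154.194·4761.865158) / -11044.122672 = 5.753848
y = (163.710·4761.865158 − 7955.222804·161.138) / -11044.122672 = 45.483355
|P − Q| = √((5.753848 − -28.357)² + (45.483355 − 16.519)²) = 44.749120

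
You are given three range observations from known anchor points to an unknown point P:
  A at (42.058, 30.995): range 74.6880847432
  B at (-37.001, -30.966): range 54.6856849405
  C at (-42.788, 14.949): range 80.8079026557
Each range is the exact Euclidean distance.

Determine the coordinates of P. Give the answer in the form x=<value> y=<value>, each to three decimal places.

x=17.034 y=-39.376

eq1: (x − 42.058)² + (y − 30.995)² = 74.6880847432²
eq2: (x + 37.001)² + (y + 30.966)² = 54.6856849405²
eq3: (x + 42.788)² + (y − 14.949)² = 80.8079026557²
eq2−eq3, eq2−eq1 (x²,y² cancel):
  -11.574·x + 91.830·y = -3813.074606
  158.118·x + 123.922·y = -2186.187633
det = -11.574·123.922 − 91.830·158.118 = -15954.249168
x = (-3813.074606·123.922 − 91.830·-2186.187633) / -15954.249168 = 17.034097
y = (-11.574·-2186.187633 − -3813.074606·158.118) / -15954.249168 = -39.376260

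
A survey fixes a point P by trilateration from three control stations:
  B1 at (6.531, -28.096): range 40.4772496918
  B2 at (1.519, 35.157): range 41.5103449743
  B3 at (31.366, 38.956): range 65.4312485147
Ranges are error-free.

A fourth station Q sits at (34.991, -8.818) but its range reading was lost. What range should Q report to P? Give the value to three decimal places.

57.601

eq1: (x − 6.531)² + (y + 28.096)² = 40.4772496918²
eq2: (x − 1.519)² + (y − 35.157)² = 41.5103449743²
eq3: (x − 31.366)² + (y − 38.956)² = 65.4312485147²
eq2−eq3, eq2−eq1 (x²,y² cancel):
  59.694·x + 7.598·y = -1295.065660
  10.024·x − 126.506·y = -321.581836
det = 59.694·-126.506 − 7.598·10.024 = -7627.811516
x = (-1295.065660·-126.506 − 7.598·-321.581836) / -7627.811516 = -21.798776
y = (59.694·-321.581836 − -1295.065660·10.024) / -7627.811516 = 0.814751
|P − Q| = √((-21.798776 − 34.991)² + (0.814751 − -8.818)²) = 57.600942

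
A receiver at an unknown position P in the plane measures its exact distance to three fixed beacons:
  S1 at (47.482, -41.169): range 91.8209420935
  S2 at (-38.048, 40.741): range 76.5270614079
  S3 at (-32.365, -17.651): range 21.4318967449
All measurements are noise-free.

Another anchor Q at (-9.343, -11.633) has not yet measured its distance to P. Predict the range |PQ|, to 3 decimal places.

42.240

eq1: (x − 47.482)² + (y + 41.169)² = 91.8209420935²
eq2: (x + 38.048)² + (y − 40.741)² = 76.5270614079²
eq3: (x + 32.365)² + (y + 17.651)² = 21.4318967449²
eq2−eq3, eq2−eq1 (x²,y² cancel):
  11.366·x − 116.784·y = 3648.636571
  171.060·x − 163.820·y = -1732.746779
det = 11.366·-163.820 − -116.784·171.060 = 18115.092920
x = (3648.636571·-163.820 − -116.784·-1732.746779) / 18115.092920 = -44.166306
y = (11.366·-1732.746779 − 3648.636571·171.060) / 18115.092920 = -35.541091
|P − Q| = √((-44.166306 − -9.343)² + (-35.541091 − -11.633)²) = 42.240496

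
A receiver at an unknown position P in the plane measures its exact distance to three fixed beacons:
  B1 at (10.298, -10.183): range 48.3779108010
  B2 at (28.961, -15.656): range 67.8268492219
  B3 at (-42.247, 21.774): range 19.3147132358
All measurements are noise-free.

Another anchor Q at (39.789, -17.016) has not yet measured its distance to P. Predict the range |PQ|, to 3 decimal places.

78.619

eq1: (x − 10.298)² + (y + 10.183)² = 48.3779108010²
eq2: (x − 28.961)² + (y + 15.656)² = 67.8268492219²
eq3: (x + 42.247)² + (y − 21.774)² = 19.3147132358²
eq2−eq3, eq2−eq1 (x²,y² cancel):
  -142.416·x + 74.860·y = 5402.489556
  -37.326·x + 10.946·y = 1385.951658
det = -142.416·10.946 − 74.860·-37.326 = 1235.338824
x = (5402.489556·10.946 − 74.860·1385.951658) / 1235.338824 = -36.116966
y = (-142.416·1385.951658 − 5402.489556·-37.326) / 1235.338824 = 3.457864
|P − Q| = √((-36.116966 − 39.789)² + (3.457864 − -17.016)²) = 78.618667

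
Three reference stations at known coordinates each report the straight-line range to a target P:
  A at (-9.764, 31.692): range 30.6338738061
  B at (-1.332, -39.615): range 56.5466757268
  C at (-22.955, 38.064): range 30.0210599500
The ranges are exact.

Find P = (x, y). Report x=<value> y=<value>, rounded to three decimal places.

eq1: (x + 9.764)² + (y − 31.692)² = 30.6338738061²
eq2: (x + 1.332)² + (y + 39.615)² = 56.5466757268²
eq3: (x + 22.955)² + (y − 38.064)² = 30.0210599500²
eq3−eq2, eq3−eq1 (x²,y² cancel):
  43.246·x − 155.358·y = -2700.940167
  26.382·x − 12.744·y = -913.251745
det = 43.246·-12.744 − -155.358·26.382 = 3547.527732
x = (-2700.940167·-12.744 − -155.358·-913.251745) / 3547.527732 = -30.291570
y = (43.246·-913.251745 − -2700.940167·26.382) / 3547.527732 = 8.953198

x=-30.292 y=8.953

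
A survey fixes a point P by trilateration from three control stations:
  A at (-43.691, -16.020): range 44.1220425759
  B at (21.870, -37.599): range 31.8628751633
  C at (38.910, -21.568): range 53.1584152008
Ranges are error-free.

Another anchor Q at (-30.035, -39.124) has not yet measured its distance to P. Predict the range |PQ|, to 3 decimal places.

21.162

eq1: (x + 43.691)² + (y + 16.020)² = 44.1220425759²
eq2: (x − 21.870)² + (y + 37.599)² = 31.8628751633²
eq3: (x − 38.910)² + (y + 21.568)² = 53.1584152008²
eq1−eq2, eq1−eq3 (x²,y² cancel):
  131.122·x − 43.158·y = 657.949647
  165.202·x − 11.096·y = -1065.439623
det = 131.122·-11.096 − -43.158·165.202 = 5674.858204
x = (657.949647·-11.096 − -43.158·-1065.439623) / 5674.858204 = -9.389284
y = (131.122·-1065.439623 − 657.949647·165.202) / 5674.858204 = -43.771520
|P − Q| = √((-9.389284 − -30.035)² + (-43.771520 − -39.124)²) = 21.162350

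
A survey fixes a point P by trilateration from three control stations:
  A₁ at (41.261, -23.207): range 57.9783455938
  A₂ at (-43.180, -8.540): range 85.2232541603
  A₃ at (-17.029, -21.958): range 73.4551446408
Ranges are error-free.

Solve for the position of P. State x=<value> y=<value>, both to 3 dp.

x=30.773 y=33.815

eq1: (x − 41.261)² + (y + 23.207)² = 57.9783455938²
eq2: (x + 43.180)² + (y + 8.540)² = 85.2232541603²
eq3: (x + 17.029)² + (y + 21.958)² = 73.4551446408²
eq1−eq2, eq1−eq3 (x²,y² cancel):
  -168.882·x + 29.334·y = -4205.105462
  -116.580·x + 2.498·y = -3503.064081
det = -168.882·2.498 − 29.334·-116.580 = 2997.890484
x = (-4205.105462·2.498 − 29.334·-3503.064081) / 2997.890484 = 30.773148
y = (-168.882·-3503.064081 − -4205.105462·-116.580) / 2997.890484 = 33.814869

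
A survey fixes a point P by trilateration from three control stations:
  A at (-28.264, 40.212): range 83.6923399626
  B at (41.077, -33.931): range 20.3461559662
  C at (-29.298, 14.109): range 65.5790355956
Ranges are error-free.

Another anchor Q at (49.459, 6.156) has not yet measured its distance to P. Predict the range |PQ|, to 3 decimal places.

42.726

eq1: (x + 28.264)² + (y − 40.212)² = 83.6923399626²
eq2: (x − 41.077)² + (y + 33.931)² = 20.3461559662²
eq3: (x + 29.298)² + (y − 14.109)² = 65.5790355956²
eq3−eq2, eq3−eq1 (x²,y² cancel):
  140.750·x − 96.080·y = 5667.839852
  2.068·x + 52.206·y = -1345.375904
det = 140.750·52.206 − -96.080·2.068 = 7546.687940
x = (5667.839852·52.206 − -96.080·-1345.375904) / 7546.687940 = 22.080088
y = (140.750·-1345.375904 − 5667.839852·2.068) / 7546.687940 = -26.645166
|P − Q| = √((22.080088 − 49.459)² + (-26.645166 − 6.156)²) = 42.726120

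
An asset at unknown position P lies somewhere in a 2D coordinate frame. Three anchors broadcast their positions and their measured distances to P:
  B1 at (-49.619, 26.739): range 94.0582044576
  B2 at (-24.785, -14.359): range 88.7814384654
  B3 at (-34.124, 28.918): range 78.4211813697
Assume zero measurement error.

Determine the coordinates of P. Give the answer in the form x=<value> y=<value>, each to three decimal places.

eq1: (x + 49.619)² + (y − 26.739)² = 94.0582044576²
eq2: (x + 24.785)² + (y + 14.359)² = 88.7814384654²
eq3: (x + 34.124)² + (y − 28.918)² = 78.4211813697²
eq2−eq1, eq2−eq3 (x²,y² cancel):
  -49.668·x + 82.196·y = 1391.740166
  -18.678·x + 86.554·y = 2912.483123
det = -49.668·86.554 − 82.196·-18.678 = -2763.707184
x = (1391.740166·86.554 − 82.196·2912.483123) / -2763.707184 = 43.034148
y = (-49.668·2912.483123 − 1391.740166·-18.678) / -2763.707184 = 42.935912

x=43.034 y=42.936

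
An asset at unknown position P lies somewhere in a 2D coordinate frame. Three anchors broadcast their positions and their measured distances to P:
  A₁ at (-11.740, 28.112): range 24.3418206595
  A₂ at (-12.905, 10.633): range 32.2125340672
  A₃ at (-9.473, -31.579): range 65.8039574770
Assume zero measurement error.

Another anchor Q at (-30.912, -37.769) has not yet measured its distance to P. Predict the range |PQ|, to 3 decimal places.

eq1: (x + 11.740)² + (y − 28.112)² = 24.3418206595²
eq2: (x + 12.905)² + (y − 10.633)² = 32.2125340672²
eq3: (x + 9.473)² + (y + 31.579)² = 65.8039574770²
eq3−eq2, eq3−eq1 (x²,y² cancel):
  -6.864·x + 84.424·y = 2485.142213
  -4.534·x + 119.382·y = 3578.777761
det = -6.864·119.382 − 84.424·-4.534 = -436.659632
x = (2485.142213·119.382 − 84.424·3578.777761) / -436.659632 = 12.489101
y = (-6.864·3578.777761 − 2485.142213·-4.534) / -436.659632 = 30.451855
|P − Q| = √((12.489101 − -30.912)² + (30.451855 − -37.769)²) = 80.856296

80.856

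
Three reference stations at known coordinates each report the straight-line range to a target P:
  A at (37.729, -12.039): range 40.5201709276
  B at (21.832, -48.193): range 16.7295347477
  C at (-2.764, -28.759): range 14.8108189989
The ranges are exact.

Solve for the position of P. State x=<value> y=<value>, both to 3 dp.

eq1: (x − 37.729)² + (y + 12.039)² = 40.5201709276²
eq2: (x − 21.832)² + (y + 48.193)² = 16.7295347477²
eq3: (x + 2.764)² + (y + 28.759)² = 14.8108189989²
eq2−eq1, eq2−eq3 (x²,y² cancel):
  31.794·x + 72.308·y = -2592.793430
  -49.192·x + 38.868·y = -1903.964723
det = 31.794·38.868 − 72.308·-49.192 = 4792.744328
x = (-2592.793430·38.868 − 72.308·-1903.964723) / 4792.744328 = 7.698134
y = (31.794·-1903.964723 − -2592.793430·-49.192) / 4792.744328 = -39.242517

x=7.698 y=-39.243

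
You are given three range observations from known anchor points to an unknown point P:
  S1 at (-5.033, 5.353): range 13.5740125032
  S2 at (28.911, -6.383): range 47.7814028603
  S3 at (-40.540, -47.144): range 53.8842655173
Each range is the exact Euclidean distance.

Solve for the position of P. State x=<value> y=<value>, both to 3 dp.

eq1: (x + 5.033)² + (y − 5.353)² = 13.5740125032²
eq2: (x − 28.911)² + (y + 6.383)² = 47.7814028603²
eq3: (x + 40.540)² + (y + 47.144)² = 53.8842655173²
eq1−eq3, eq1−eq2 (x²,y² cancel):
  -71.014·x − 104.994·y = 1092.802383
  67.888·x − 23.472·y = -1276.205732
det = -71.014·-23.472 − -104.994·67.888 = 8794.673280
x = (1092.802383·-23.472 − -104.994·-1276.205732) / 8794.673280 = -18.152374
y = (-71.014·-1276.205732 − 1092.802383·67.888) / 8794.673280 = 1.869348

x=-18.152 y=1.869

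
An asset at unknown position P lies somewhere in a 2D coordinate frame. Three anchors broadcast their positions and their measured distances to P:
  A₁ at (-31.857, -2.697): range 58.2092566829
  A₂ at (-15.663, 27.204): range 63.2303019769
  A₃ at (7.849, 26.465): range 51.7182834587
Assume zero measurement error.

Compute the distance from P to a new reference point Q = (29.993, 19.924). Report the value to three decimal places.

eq1: (x + 31.857)² + (y + 2.697)² = 58.2092566829²
eq2: (x + 15.663)² + (y − 27.204)² = 63.2303019769²
eq3: (x − 7.849)² + (y − 26.465)² = 51.7182834587²
eq1−eq3, eq1−eq2 (x²,y² cancel):
  79.412·x + 58.324·y = 453.397488
  32.388·x + 59.802·y = -646.508598
det = 79.412·59.802 − 58.324·32.388 = 2859.998712
x = (453.397488·59.802 − 58.324·-646.508598) / 2859.998712 = 22.664711
y = (79.412·-646.508598 − 453.397488·32.388) / 2859.998712 = -23.085737
|P − Q| = √((22.664711 − 29.993)² + (-23.085737 − 19.924)²) = 43.629592

43.630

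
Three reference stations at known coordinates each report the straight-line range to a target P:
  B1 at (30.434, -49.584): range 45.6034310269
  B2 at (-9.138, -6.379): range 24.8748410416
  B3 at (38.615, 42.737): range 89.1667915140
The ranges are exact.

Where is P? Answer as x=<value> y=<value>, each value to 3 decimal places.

eq1: (x − 30.434)² + (y + 49.584)² = 45.6034310269²
eq2: (x + 9.138)² + (y + 6.379)² = 24.8748410416²
eq3: (x − 38.615)² + (y − 42.737)² = 89.1667915140²
eq3−eq2, eq3−eq1 (x²,y² cancel):
  -95.506·x − 98.232·y = 4138.584283
  -16.362·x − 184.642·y = 5938.275805
det = -95.506·-184.642 − -98.232·-16.362 = 16027.146868
x = (4138.584283·-184.642 − -98.232·5938.275805) / 16027.146868 = -11.282593
y = (-95.506·5938.275805 − 4138.584283·-16.362) / 16027.146868 = -31.161220

x=-11.283 y=-31.161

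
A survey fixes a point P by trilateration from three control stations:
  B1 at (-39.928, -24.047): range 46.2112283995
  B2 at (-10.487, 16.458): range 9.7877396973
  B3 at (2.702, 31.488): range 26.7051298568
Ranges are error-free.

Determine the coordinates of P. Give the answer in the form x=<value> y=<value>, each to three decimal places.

eq1: (x + 39.928)² + (y + 24.047)² = 46.2112283995²
eq2: (x + 10.487)² + (y − 16.458)² = 9.7877396973²
eq3: (x − 2.702)² + (y − 31.488)² = 26.7051298568²
eq3−eq2, eq3−eq1 (x²,y² cancel):
  -26.378·x − 30.060·y = -0.587903
  -85.260·x − 111.070·y = -248.605225
det = -26.378·-111.070 − -30.060·-85.260 = 366.888860
x = (-0.587903·-111.070 − -30.060·-248.605225) / 366.888860 = -20.190787
y = (-26.378·-248.605225 − -0.587903·-85.260) / 366.888860 = 17.737208

x=-20.191 y=17.737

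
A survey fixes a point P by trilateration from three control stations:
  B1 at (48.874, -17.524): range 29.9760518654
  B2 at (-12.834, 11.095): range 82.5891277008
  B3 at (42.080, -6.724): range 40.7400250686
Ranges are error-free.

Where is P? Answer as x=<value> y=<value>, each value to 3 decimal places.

x=45.554 y=-47.316

eq1: (x − 48.874)² + (y + 17.524)² = 29.9760518654²
eq2: (x + 12.834)² + (y − 11.095)² = 82.5891277008²
eq3: (x − 42.080)² + (y + 6.724)² = 40.7400250686²
eq1−eq2, eq1−eq3 (x²,y² cancel):
  -123.416·x + 57.238·y = -8330.348200
  -13.588·x + 21.600·y = -1641.005833
det = -123.416·21.600 − 57.238·-13.588 = -1888.035656
x = (-8330.348200·21.600 − 57.238·-1641.005833) / -1888.035656 = 45.554028
y = (-123.416·-1641.005833 − -8330.348200·-13.588) / -1888.035656 = -47.315634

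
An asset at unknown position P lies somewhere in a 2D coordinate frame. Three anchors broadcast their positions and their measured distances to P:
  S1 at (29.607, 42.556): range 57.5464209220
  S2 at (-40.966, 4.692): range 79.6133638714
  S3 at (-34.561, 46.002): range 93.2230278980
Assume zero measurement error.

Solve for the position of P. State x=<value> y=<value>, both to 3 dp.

x=36.274 y=-14.603

eq1: (x − 29.607)² + (y − 42.556)² = 57.5464209220²
eq2: (x + 40.966)² + (y − 4.692)² = 79.6133638714²
eq3: (x + 34.561)² + (y − 46.002)² = 93.2230278980²
eq1−eq2, eq1−eq3 (x²,y² cancel):
  -141.146·x − 75.728·y = -4014.056711
  -128.336·x + 6.892·y = -4755.883230
det = -141.146·6.892 − -75.728·-128.336 = -10691.406840
x = (-4014.056711·6.892 − -75.728·-4755.883230) / -10691.406840 = 36.273842
y = (-141.146·-4755.883230 − -4014.056711·-128.336) / -10691.406840 = -14.602934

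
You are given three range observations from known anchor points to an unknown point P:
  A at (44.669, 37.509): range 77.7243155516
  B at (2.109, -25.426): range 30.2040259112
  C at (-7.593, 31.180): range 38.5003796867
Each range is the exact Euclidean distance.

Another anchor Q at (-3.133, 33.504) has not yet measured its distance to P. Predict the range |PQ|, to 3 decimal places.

42.306

eq1: (x − 44.669)² + (y − 37.509)² = 77.7243155516²
eq2: (x − 2.109)² + (y + 25.426)² = 30.2040259112²
eq3: (x + 7.593)² + (y − 31.180)² = 38.5003796867²
eq2−eq1, eq2−eq3 (x²,y² cancel):
  85.120·x + 125.870·y = -2377.470762
  -19.404·x + 113.212·y = -191.079363
det = 85.120·113.212 − 125.870·-19.404 = 12078.986920
x = (-2377.470762·113.212 − 125.870·-191.079363) / 12078.986920 = -20.292021
y = (85.120·-191.079363 − -2377.470762·-19.404) / 12078.986920 = -5.165758
|P − Q| = √((-20.292021 − -3.133)² + (-5.165758 − 33.504)²) = 42.305817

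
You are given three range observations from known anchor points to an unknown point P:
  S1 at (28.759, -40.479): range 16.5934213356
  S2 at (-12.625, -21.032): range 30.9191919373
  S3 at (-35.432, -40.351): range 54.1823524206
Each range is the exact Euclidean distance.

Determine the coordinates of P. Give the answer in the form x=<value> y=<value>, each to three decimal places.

x=17.410 y=-28.374

eq1: (x − 28.759)² + (y + 40.479)² = 16.5934213356²
eq2: (x + 12.625)² + (y + 21.032)² = 30.9191919373²
eq3: (x + 35.432)² + (y + 40.351)² = 54.1823524206²
eq1−eq3, eq1−eq2 (x²,y² cancel):
  -128.382·x + 0.256·y = -2242.385379
  -82.768·x + 38.894·y = -2544.548671
det = -128.382·38.894 − 0.256·-82.768 = -4972.100900
x = (-2242.385379·38.894 − 0.256·-2544.548671) / -4972.100900 = 17.409931
y = (-128.382·-2544.548671 − -2242.385379·-82.768) / -4972.100900 = -28.373619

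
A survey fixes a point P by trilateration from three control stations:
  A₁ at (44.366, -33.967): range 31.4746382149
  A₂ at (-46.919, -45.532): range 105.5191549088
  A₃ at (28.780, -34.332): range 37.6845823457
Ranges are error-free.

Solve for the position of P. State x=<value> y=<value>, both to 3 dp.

x=49.620 y=-2.934

eq1: (x − 44.366)² + (y + 33.967)² = 31.4746382149²
eq2: (x + 46.919)² + (y + 45.532)² = 105.5191549088²
eq3: (x − 28.780)² + (y + 34.332)² = 37.6845823457²
eq1−eq2, eq1−eq3 (x²,y² cancel):
  -182.570·x − 23.130·y = -8991.182662
  -31.172·x − 0.730·y = -1544.599317
det = -182.570·-0.730 − -23.130·-31.172 = -587.732260
x = (-8991.182662·-0.730 − -23.130·-1544.599317) / -587.732260 = 49.619565
y = (-182.570·-1544.599317 − -8991.182662·-31.172) / -587.732260 = -2.933906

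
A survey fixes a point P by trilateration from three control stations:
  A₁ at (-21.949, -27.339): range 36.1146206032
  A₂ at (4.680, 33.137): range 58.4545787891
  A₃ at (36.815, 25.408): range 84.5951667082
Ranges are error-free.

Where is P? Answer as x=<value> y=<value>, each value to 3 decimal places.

eq1: (x + 21.949)² + (y + 27.339)² = 36.1146206032²
eq2: (x − 4.680)² + (y − 33.137)² = 58.4545787891²
eq3: (x − 36.815)² + (y − 25.408)² = 84.5951667082²
eq1−eq3, eq1−eq2 (x²,y² cancel):
  117.528·x + 105.494·y = -5080.345242
  53.258·x + 120.952·y = -2221.888313
det = 117.528·120.952 − 105.494·53.258 = 8596.847204
x = (-5080.345242·120.952 − 105.494·-2221.888313) / 8596.847204 = -44.211793
y = (117.528·-2221.888313 − -5080.345242·53.258) / 8596.847204 = 1.097488

x=-44.212 y=1.097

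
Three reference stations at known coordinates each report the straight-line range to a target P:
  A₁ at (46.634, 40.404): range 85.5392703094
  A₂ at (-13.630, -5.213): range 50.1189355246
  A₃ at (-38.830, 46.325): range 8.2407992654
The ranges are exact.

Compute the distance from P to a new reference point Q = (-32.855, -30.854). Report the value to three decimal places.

69.201

eq1: (x − 46.634)² + (y − 40.404)² = 85.5392703094²
eq2: (x + 13.630)² + (y + 5.213)² = 50.1189355246²
eq3: (x + 38.830)² + (y − 46.325)² = 8.2407992654²
eq3−eq2, eq3−eq1 (x²,y² cancel):
  50.400·x − 103.076·y = -5884.819182
  170.928·x − 11.842·y = -7095.617346
det = 50.400·-11.842 − -103.076·170.928 = 17021.737728
x = (-5884.819182·-11.842 − -103.076·-7095.617346) / 17021.737728 = -38.873812
y = (50.400·-7095.617346 − -5884.819182·170.928) / 17021.737728 = 38.084317
|P − Q| = √((-38.873812 − -32.855)² + (38.084317 − -30.854)²) = 69.200561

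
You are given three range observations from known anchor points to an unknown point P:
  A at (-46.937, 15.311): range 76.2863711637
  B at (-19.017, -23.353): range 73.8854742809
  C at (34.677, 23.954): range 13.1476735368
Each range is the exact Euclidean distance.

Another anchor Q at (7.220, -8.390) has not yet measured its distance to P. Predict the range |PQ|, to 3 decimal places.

eq1: (x + 46.937)² + (y − 15.311)² = 76.2863711637²
eq2: (x + 19.017)² + (y + 23.353)² = 73.8854742809²
eq3: (x − 34.677)² + (y − 23.954)² = 13.1476735368²
eq3−eq1, eq3−eq2 (x²,y² cancel):
  -163.228·x − 17.286·y = -4985.528861
  -107.388·x − 94.614·y = -6155.481537
det = -163.228·-94.614 − -17.286·-107.388 = 13587.345024
x = (-4985.528861·-94.614 − -17.286·-6155.481537) / 13587.345024 = 26.885103
y = (-163.228·-6155.481537 − -4985.528861·-107.388) / 13587.345024 = 34.543979
|P − Q| = √((26.885103 − 7.220)² + (34.543979 − -8.390)²) = 47.223330

47.223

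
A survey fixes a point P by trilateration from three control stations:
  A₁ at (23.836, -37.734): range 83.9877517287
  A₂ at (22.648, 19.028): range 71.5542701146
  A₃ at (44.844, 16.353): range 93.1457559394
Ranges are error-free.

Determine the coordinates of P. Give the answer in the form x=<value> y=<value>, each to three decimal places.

eq1: (x − 23.836)² + (y + 37.734)² = 83.9877517287²
eq2: (x − 22.648)² + (y − 19.028)² = 71.5542701146²
eq3: (x − 44.844)² + (y − 16.353)² = 93.1457559394²
eq2−eq3, eq2−eq1 (x²,y² cancel):
  44.392·x − 5.350·y = -2152.710021
  2.376·x − 113.524·y = -816.915905
det = 44.392·-113.524 − -5.350·2.376 = -5026.845808
x = (-2152.710021·-113.524 − -5.350·-816.915905) / -5026.845808 = -47.746392
y = (44.392·-816.915905 − -2152.710021·2.376) / -5026.845808 = 6.196667

x=-47.746 y=6.197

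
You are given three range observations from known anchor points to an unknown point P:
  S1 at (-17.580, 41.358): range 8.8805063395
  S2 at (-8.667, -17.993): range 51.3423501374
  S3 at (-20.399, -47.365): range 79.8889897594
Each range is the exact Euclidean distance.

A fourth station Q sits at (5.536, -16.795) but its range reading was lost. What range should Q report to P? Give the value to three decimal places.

54.627

eq1: (x + 17.580)² + (y − 41.358)² = 8.8805063395²
eq2: (x + 8.667)² + (y + 17.993)² = 51.3423501374²
eq3: (x + 20.399)² + (y + 47.365)² = 79.8889897594²
eq2−eq3, eq2−eq1 (x²,y² cancel):
  -23.464·x − 58.744·y = -1485.516279
  -17.826·x + 118.702·y = 4177.849151
det = -23.464·118.702 − -58.744·-17.826 = -3832.394272
x = (-1485.516279·118.702 − -58.744·4177.849151) / -3832.394272 = -18.027847
y = (-23.464·4177.849151 − -1485.516279·-17.826) / -3832.394272 = 32.488793
|P − Q| = √((-18.027847 − 5.536)² + (32.488793 − -16.795)²) = 54.627348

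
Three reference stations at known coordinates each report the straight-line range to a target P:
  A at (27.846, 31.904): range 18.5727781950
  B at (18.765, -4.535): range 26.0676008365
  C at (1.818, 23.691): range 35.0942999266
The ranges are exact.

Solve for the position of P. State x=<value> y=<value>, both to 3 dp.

x=35.856 y=15.148

eq1: (x − 27.846)² + (y − 31.904)² = 18.5727781950²
eq2: (x − 18.765)² + (y + 4.535)² = 26.0676008365²
eq3: (x − 1.818)² + (y − 23.691)² = 35.0942999266²
eq2−eq1, eq2−eq3 (x²,y² cancel):
  18.162·x + 72.878·y = 1755.145205
  -33.894·x + 56.452·y = -360.212919
det = 18.162·56.452 − 72.878·-33.894 = 3495.408156
x = (1755.145205·56.452 − 72.878·-360.212919) / 3495.408156 = 35.856486
y = (18.162·-360.212919 − 1755.145205·-33.894) / 3495.408156 = 15.147503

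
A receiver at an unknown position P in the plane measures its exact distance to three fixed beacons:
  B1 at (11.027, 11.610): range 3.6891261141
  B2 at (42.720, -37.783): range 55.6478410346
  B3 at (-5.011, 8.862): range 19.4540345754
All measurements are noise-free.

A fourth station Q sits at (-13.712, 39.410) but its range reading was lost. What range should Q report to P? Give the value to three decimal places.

40.599

eq1: (x − 11.027)² + (y − 11.610)² = 3.6891261141²
eq2: (x − 42.720)² + (y + 37.783)² = 55.6478410346²
eq3: (x + 5.011)² + (y − 8.862)² = 19.4540345754²
eq1−eq2, eq1−eq3 (x²,y² cancel):
  63.386·x − 98.786·y = -86.905900
  -32.076·x − 5.496·y = -517.591474
det = 63.386·-5.496 − -98.786·-32.076 = -3517.029192
x = (-86.905900·-5.496 − -98.786·-517.591474) / -3517.029192 = 14.402256
y = (63.386·-517.591474 − -86.905900·-32.076) / -3517.029192 = 10.120942
|P − Q| = √((14.402256 − -13.712)² + (10.120942 − 39.410)²) = 40.598773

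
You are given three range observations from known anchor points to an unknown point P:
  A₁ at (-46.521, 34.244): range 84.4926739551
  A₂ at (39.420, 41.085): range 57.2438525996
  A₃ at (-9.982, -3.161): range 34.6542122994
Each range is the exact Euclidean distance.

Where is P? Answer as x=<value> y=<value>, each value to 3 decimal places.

eq1: (x + 46.521)² + (y − 34.244)² = 84.4926739551²
eq2: (x − 39.420)² + (y − 41.085)² = 57.2438525996²
eq3: (x + 9.982)² + (y + 3.161)² = 34.6542122994²
eq3−eq2, eq3−eq1 (x²,y² cancel):
  98.804·x + 88.492·y = 1056.337150
  -73.078·x + 74.810·y = -2710.874790
det = 98.804·74.810 − 88.492·-73.078 = 13858.345616
x = (1056.337150·74.810 − 88.492·-2710.874790) / 13858.345616 = 23.012510
y = (98.804·-2710.874790 − 1056.337150·-73.078) / 13858.345616 = -13.757073

x=23.013 y=-13.757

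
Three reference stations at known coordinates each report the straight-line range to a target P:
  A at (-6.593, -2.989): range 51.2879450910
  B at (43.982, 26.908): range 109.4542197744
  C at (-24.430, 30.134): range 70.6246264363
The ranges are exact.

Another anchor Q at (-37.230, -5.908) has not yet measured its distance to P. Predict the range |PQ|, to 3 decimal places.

eq1: (x + 6.593)² + (y + 2.989)² = 51.2879450910²
eq2: (x − 43.982)² + (y − 26.908)² = 109.4542197744²
eq3: (x + 24.430)² + (y − 30.134)² = 70.6246264363²
eq2−eq3, eq2−eq1 (x²,y² cancel):
  -136.824·x + 6.452·y = 5838.814435
  -101.150·x − 59.794·y = 6743.717897
det = -136.824·-59.794 − 6.452·-101.150 = 8833.874056
x = (5838.814435·-59.794 − 6.452·6743.717897) / 8833.874056 = -44.446699
y = (-136.824·6743.717897 − 5838.814435·-101.150) / 8833.874056 = -37.594647
|P − Q| = √((-44.446699 − -37.230)² + (-37.594647 − -5.908)²) = 32.498067

32.498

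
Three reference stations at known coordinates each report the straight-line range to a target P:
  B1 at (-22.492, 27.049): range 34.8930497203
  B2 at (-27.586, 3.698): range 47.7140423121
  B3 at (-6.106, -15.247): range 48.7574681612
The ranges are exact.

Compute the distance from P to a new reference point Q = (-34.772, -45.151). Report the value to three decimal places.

88.591

eq1: (x + 22.492)² + (y − 27.049)² = 34.8930497203²
eq2: (x + 27.586)² + (y − 3.698)² = 47.7140423121²
eq3: (x + 6.106)² + (y + 15.247)² = 48.7574681612²
eq2−eq1, eq2−eq3 (x²,y² cancel):
  10.188·x + 46.702·y = 1521.980780
  42.960·x − 37.890·y = -605.569223
det = 10.188·-37.890 − 46.702·42.960 = -2392.341240
x = (1521.980780·-37.890 − 46.702·-605.569223) / -2392.341240 = 12.283598
y = (10.188·-605.569223 − 1521.980780·42.960) / -2392.341240 = 29.909543
|P − Q| = √((12.283598 − -34.772)² + (29.909543 − -45.151)²) = 88.590713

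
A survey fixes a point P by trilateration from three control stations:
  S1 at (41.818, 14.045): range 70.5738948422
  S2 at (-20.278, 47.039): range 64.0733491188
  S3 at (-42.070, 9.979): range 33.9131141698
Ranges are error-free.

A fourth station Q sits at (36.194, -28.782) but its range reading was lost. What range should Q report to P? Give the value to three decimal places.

58.930

eq1: (x − 41.818)² + (y − 14.045)² = 70.5738948422²
eq2: (x + 20.278)² + (y − 47.039)² = 64.0733491188²
eq3: (x + 42.070)² + (y − 9.979)² = 33.9131141698²
eq3−eq1, eq3−eq2 (x²,y² cancel):
  167.776·x + 8.132·y = -3754.033512
  43.584·x + 74.120·y = -2200.895291
det = 167.776·74.120 − 8.132·43.584 = 12081.132032
x = (-3754.033512·74.120 − 8.132·-2200.895291) / 12081.132032 = -21.550239
y = (167.776·-2200.895291 − -3754.033512·43.584) / 12081.132032 = -17.021717
|P − Q| = √((-21.550239 − 36.194)² + (-17.021717 − -28.782)²) = 58.929631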